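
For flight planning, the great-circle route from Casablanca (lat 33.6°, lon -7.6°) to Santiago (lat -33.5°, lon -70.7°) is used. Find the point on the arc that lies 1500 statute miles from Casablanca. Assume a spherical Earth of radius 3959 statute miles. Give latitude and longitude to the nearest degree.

Convert each endpoint to a unit vector on the sphere (x = cos φ cos λ, y = cos φ sin λ, z = sin φ).
The central angle between the endpoints is δ = arccos(p₁·p₂) ≈ 1.562 rad (89.5°). The total great-circle distance is δ·R ≈ 1.562 × 3959 ≈ 6184 mi, so the target fraction is f = 1500/6184 ≈ 0.243.
Interpolate at f ≈ 0.243 with slerp weights a = sin((1−f)δ)/sin δ ≈ 0.926, b = sin(fδ)/sin δ ≈ 0.370.
p = a·p₁ + b·p₂ ≈ (0.866, -0.393, 0.308); φ = arcsin(p_z) ≈ 17.95°, λ = atan2(p_y, p_x) ≈ -24.41°.

≈ lat 18°, lon -24°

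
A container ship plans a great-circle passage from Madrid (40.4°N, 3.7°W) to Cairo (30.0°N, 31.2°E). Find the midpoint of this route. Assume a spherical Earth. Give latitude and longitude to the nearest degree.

Write both endpoints as unit vectors p₁, p₂ with components (cos φ cos λ, cos φ sin λ, sin φ).
The central angle between the endpoints is δ = arccos(p₁·p₂) ≈ 0.526 rad (30.1°).
Interpolate at f = 1/2 with slerp weights a = sin((1−f)δ)/sin δ ≈ 0.518, b = sin(fδ)/sin δ ≈ 0.518.
p = a·p₁ + b·p₂ ≈ (0.777, 0.207, 0.594); φ = arcsin(p_z) ≈ 36.48°, λ = atan2(p_y, p_x) ≈ 14.91°.

≈ 36°N, 15°E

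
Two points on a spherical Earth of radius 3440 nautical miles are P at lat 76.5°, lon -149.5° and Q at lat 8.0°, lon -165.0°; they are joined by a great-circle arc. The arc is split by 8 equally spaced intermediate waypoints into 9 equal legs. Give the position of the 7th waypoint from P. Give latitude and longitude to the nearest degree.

Write both endpoints as unit vectors p₁, p₂ with components (cos φ cos λ, cos φ sin λ, sin φ).
The central angle between the endpoints is δ = arccos(p₁·p₂) ≈ 1.205 rad (69.0°).
Interpolate at f = 7/9 with slerp weights a = sin((1−f)δ)/sin δ ≈ 0.283, b = sin(fδ)/sin δ ≈ 0.863.
p = a·p₁ + b·p₂ ≈ (-0.882, -0.255, 0.396); φ = arcsin(p_z) ≈ 23.30°, λ = atan2(p_y, p_x) ≈ -163.90°.

≈ lat 23°, lon -164°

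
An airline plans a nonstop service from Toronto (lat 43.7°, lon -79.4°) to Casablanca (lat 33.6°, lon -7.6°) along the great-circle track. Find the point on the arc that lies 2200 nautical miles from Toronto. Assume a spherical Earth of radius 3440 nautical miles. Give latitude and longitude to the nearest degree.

≈ lat 42°, lon -29°

Convert each endpoint to a unit vector on the sphere (x = cos φ cos λ, y = cos φ sin λ, z = sin φ).
The central angle between the endpoints is δ = arccos(p₁·p₂) ≈ 0.964 rad (55.2°). The total great-circle distance is δ·R ≈ 0.964 × 3440 ≈ 3315 nmi, so the target fraction is f = 2200/3315 ≈ 0.664.
Interpolate at f ≈ 0.664 with slerp weights a = sin((1−f)δ)/sin δ ≈ 0.388, b = sin(fδ)/sin δ ≈ 0.727.
p = a·p₁ + b·p₂ ≈ (0.651, -0.356, 0.670); φ = arcsin(p_z) ≈ 42.07°, λ = atan2(p_y, p_x) ≈ -28.63°.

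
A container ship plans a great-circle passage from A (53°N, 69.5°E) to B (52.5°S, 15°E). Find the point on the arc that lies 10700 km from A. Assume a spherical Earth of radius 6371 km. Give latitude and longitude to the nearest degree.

≈ (36°S, 27°E)

Write both endpoints as unit vectors p₁, p₂ with components (cos φ cos λ, cos φ sin λ, sin φ).
The central angle between the endpoints is δ = arccos(p₁·p₂) ≈ 2.005 rad (114.9°). The total great-circle distance is δ·R ≈ 2.005 × 6371 ≈ 12775 km, so the target fraction is f = 10700/12775 ≈ 0.838.
Interpolate at f ≈ 0.838 with slerp weights a = sin((1−f)δ)/sin δ ≈ 0.353, b = sin(fδ)/sin δ ≈ 1.096.
p = a·p₁ + b·p₂ ≈ (0.719, 0.371, -0.588); φ = arcsin(p_z) ≈ -36.00°, λ = atan2(p_y, p_x) ≈ 27.33°.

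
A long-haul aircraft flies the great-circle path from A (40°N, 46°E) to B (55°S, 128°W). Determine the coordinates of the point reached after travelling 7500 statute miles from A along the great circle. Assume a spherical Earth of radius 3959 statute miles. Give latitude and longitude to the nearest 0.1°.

≈ (65.8°S, 14.8°E)

Convert each endpoint to a unit vector on the sphere (x = cos φ cos λ, y = cos φ sin λ, z = sin φ).
The central angle between the endpoints is δ = arccos(p₁·p₂) ≈ 2.871 rad (164.5°). The total great-circle distance is δ·R ≈ 2.871 × 3959 ≈ 11365 mi, so the target fraction is f = 7500/11365 ≈ 0.660.
Interpolate at f ≈ 0.660 with slerp weights a = sin((1−f)δ)/sin δ ≈ 3.095, b = sin(fδ)/sin δ ≈ 3.542.
p = a·p₁ + b·p₂ ≈ (0.396, 0.104, -0.912); φ = arcsin(p_z) ≈ -65.82°, λ = atan2(p_y, p_x) ≈ 14.77°.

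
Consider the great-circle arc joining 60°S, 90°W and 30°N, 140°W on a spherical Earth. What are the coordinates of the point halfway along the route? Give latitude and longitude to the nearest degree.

Write both endpoints as unit vectors p₁, p₂ with components (cos φ cos λ, cos φ sin λ, sin φ).
The central angle between the endpoints is δ = arccos(p₁·p₂) ≈ 1.726 rad (98.9°).
Interpolate at f = 1/2 with slerp weights a = sin((1−f)δ)/sin δ ≈ 0.769, b = sin(fδ)/sin δ ≈ 0.769.
p = a·p₁ + b·p₂ ≈ (-0.510, -0.813, -0.282); φ = arcsin(p_z) ≈ -16.35°, λ = atan2(p_y, p_x) ≈ -122.12°.

≈ 16°S, 122°W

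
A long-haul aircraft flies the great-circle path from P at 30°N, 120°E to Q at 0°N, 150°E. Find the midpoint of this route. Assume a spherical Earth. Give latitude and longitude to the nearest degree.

≈ 16°N, 136°E

Write both endpoints as unit vectors p₁, p₂ with components (cos φ cos λ, cos φ sin λ, sin φ).
The central angle between the endpoints is δ = arccos(p₁·p₂) ≈ 0.723 rad (41.4°).
Interpolate at f = 1/2 with slerp weights a = sin((1−f)δ)/sin δ ≈ 0.535, b = sin(fδ)/sin δ ≈ 0.535.
p = a·p₁ + b·p₂ ≈ (-0.694, 0.668, 0.267); φ = arcsin(p_z) ≈ 15.50°, λ = atan2(p_y, p_x) ≈ 136.10°.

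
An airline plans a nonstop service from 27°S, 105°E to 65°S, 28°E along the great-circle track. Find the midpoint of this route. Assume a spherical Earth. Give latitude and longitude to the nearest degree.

≈ 52°S, 82°E

Write both endpoints as unit vectors p₁, p₂ with components (cos φ cos λ, cos φ sin λ, sin φ).
The central angle between the endpoints is δ = arccos(p₁·p₂) ≈ 1.052 rad (60.3°).
Interpolate at f = 1/2 with slerp weights a = sin((1−f)δ)/sin δ ≈ 0.578, b = sin(fδ)/sin δ ≈ 0.578.
p = a·p₁ + b·p₂ ≈ (0.082, 0.612, -0.786); φ = arcsin(p_z) ≈ -51.85°, λ = atan2(p_y, p_x) ≈ 82.33°.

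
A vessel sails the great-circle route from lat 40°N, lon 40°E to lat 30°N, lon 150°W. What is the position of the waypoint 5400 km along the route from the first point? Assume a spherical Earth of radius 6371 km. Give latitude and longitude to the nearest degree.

≈ lat 83°N, lon 115°E

Convert each endpoint to a unit vector on the sphere (x = cos φ cos λ, y = cos φ sin λ, z = sin φ).
The central angle between the endpoints is δ = arccos(p₁·p₂) ≈ 1.909 rad (109.4°). The total great-circle distance is δ·R ≈ 1.909 × 6371 ≈ 12163 km, so the target fraction is f = 5400/12163 ≈ 0.444.
Interpolate at f ≈ 0.444 with slerp weights a = sin((1−f)δ)/sin δ ≈ 0.926, b = sin(fδ)/sin δ ≈ 0.795.
p = a·p₁ + b·p₂ ≈ (-0.053, 0.112, 0.992); φ = arcsin(p_z) ≈ 82.90°, λ = atan2(p_y, p_x) ≈ 115.35°.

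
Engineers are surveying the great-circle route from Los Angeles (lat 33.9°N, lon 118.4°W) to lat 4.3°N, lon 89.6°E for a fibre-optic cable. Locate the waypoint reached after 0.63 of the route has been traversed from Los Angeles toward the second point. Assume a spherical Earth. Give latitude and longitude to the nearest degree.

Convert each endpoint to a unit vector on the sphere (x = cos φ cos λ, y = cos φ sin λ, z = sin φ).
The central angle between the endpoints is δ = arccos(p₁·p₂) ≈ 2.331 rad (133.5°).
Interpolate at f = 0.63 with slerp weights a = sin((1−f)δ)/sin δ ≈ 1.048, b = sin(fδ)/sin δ ≈ 1.373.
p = a·p₁ + b·p₂ ≈ (-0.404, 0.604, 0.687); φ = arcsin(p_z) ≈ 43.42°, λ = atan2(p_y, p_x) ≈ 123.80°.

≈ lat 43°N, lon 124°E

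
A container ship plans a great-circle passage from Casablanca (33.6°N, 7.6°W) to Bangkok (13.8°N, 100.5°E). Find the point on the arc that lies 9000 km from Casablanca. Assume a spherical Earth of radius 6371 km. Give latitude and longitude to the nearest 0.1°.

≈ (23.0°N, 86.8°E)

From cos δ = sin φ₁ sin φ₂ + cos φ₁ cos φ₂ cos Δλ, the central angle is δ ≈ 1.690 rad (96.9°). The total great-circle distance is δ·R ≈ 1.690 × 6371 ≈ 10769 km, so the target fraction is f = 9000/10769 ≈ 0.836.
Interpolate at f ≈ 0.836 with slerp weights a = sin((1−f)δ)/sin δ ≈ 0.276, b = sin(fδ)/sin δ ≈ 0.995.
p = a·p₁ + b·p₂ ≈ (0.052, 0.919, 0.390); φ = arcsin(p_z) ≈ 22.96°, λ = atan2(p_y, p_x) ≈ 86.77°.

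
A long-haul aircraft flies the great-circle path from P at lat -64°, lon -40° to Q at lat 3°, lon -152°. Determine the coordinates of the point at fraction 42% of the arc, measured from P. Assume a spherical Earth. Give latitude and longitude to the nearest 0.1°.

The haversine formula gives a central angle δ ≈ 1.783 rad (102.2°) between the endpoints.
Interpolate at f = 0.42 with slerp weights a = sin((1−f)δ)/sin δ ≈ 0.879, b = sin(fδ)/sin δ ≈ 0.697.
p = a·p₁ + b·p₂ ≈ (-0.319, -0.574, -0.754); φ = arcsin(p_z) ≈ -48.93°, λ = atan2(p_y, p_x) ≈ -119.04°.

≈ lat -48.9°, lon -119.0°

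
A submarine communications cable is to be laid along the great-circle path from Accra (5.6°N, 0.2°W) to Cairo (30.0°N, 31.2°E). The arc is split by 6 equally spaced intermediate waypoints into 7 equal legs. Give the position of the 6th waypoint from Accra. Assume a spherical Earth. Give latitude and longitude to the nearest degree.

From cos δ = sin φ₁ sin φ₂ + cos φ₁ cos φ₂ cos Δλ, the central angle is δ ≈ 0.669 rad (38.3°).
Interpolate at f = 6/7 with slerp weights a = sin((1−f)δ)/sin δ ≈ 0.154, b = sin(fδ)/sin δ ≈ 0.875.
p = a·p₁ + b·p₂ ≈ (0.801, 0.392, 0.452); φ = arcsin(p_z) ≈ 26.90°, λ = atan2(p_y, p_x) ≈ 26.07°.

≈ 27°N, 26°E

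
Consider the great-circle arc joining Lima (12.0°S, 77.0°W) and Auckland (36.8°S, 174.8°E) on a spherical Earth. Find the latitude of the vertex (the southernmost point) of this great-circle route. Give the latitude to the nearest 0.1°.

≈ 41.5°S

The great circle lies in the plane with unit normal n̂ = (p₁ × p₂)/|p₁ × p₂|.
Here n̂_z ≈ -0.749; the vertex latitude is φ_max = arccos|n̂_z| ≈ 41.5°.
Check via Clairaut: cos φ_max = |cos φ₁| · sin C = cos(12.0°)·sin(130.0°) ≈ 0.749, again giving ≈ 41.5°.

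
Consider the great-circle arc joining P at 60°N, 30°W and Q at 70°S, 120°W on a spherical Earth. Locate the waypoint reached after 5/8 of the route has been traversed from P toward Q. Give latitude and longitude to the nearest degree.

Write both endpoints as unit vectors p₁, p₂ with components (cos φ cos λ, cos φ sin λ, sin φ).
The central angle between the endpoints is δ = arccos(p₁·p₂) ≈ 2.521 rad (144.5°).
Interpolate at f = 5/8 with slerp weights a = sin((1−f)δ)/sin δ ≈ 1.395, b = sin(fδ)/sin δ ≈ 1.721.
p = a·p₁ + b·p₂ ≈ (0.310, -0.858, -0.409); φ = arcsin(p_z) ≈ -24.12°, λ = atan2(p_y, p_x) ≈ -70.15°.

≈ 24°S, 70°W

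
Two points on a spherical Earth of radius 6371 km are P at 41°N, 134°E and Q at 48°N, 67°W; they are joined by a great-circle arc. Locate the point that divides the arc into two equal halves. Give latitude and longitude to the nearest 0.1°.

≈ 79.0°N, 164.5°W

The haversine formula gives a central angle δ ≈ 1.555 rad (89.1°) between the endpoints.
Interpolate at f = 1/2 with slerp weights a = sin((1−f)δ)/sin δ ≈ 0.701, b = sin(fδ)/sin δ ≈ 0.701.
p = a·p₁ + b·p₂ ≈ (-0.184, -0.051, 0.982); φ = arcsin(p_z) ≈ 78.97°, λ = atan2(p_y, p_x) ≈ -164.47°.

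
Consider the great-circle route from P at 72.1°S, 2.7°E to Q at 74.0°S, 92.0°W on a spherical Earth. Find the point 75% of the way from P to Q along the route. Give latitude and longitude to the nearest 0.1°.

≈ 77.4°S, 70.8°W

Convert each endpoint to a unit vector on the sphere (x = cos φ cos λ, y = cos φ sin λ, z = sin φ).
The central angle between the endpoints is δ = arccos(p₁·p₂) ≈ 0.433 rad (24.8°).
Interpolate at f = 0.75 with slerp weights a = sin((1−f)δ)/sin δ ≈ 0.257, b = sin(fδ)/sin δ ≈ 0.760.
p = a·p₁ + b·p₂ ≈ (0.072, -0.206, -0.976); φ = arcsin(p_z) ≈ -77.41°, λ = atan2(p_y, p_x) ≈ -70.78°.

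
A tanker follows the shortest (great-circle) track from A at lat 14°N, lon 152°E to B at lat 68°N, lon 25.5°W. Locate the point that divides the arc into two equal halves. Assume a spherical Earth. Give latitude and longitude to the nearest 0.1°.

The haversine formula gives a central angle δ ≈ 1.710 rad (98.0°) between the endpoints.
Interpolate at f = 1/2 with slerp weights a = sin((1−f)δ)/sin δ ≈ 0.762, b = sin(fδ)/sin δ ≈ 0.762.
p = a·p₁ + b·p₂ ≈ (-0.395, 0.224, 0.891); φ = arcsin(p_z) ≈ 62.98°, λ = atan2(p_y, p_x) ≈ 150.43°.

≈ lat 63.0°N, lon 150.4°E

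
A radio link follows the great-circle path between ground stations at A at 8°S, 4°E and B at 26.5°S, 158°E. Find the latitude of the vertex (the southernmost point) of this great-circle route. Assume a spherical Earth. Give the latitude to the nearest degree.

≈ 55°S

The great circle lies in the plane with unit normal n̂ = (p₁ × p₂)/|p₁ × p₂|.
Here n̂_z ≈ +0.572; the vertex latitude is φ_max = arccos|n̂_z| ≈ 55.1°.
Check via Clairaut: cos φ_max = |cos φ₁| · sin C = cos(8.0°)·sin(144.7°) ≈ 0.572, again giving ≈ 55.1°.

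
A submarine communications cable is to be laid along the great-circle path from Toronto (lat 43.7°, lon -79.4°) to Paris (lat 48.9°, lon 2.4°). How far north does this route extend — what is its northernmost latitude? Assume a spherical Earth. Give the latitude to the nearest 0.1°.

The great circle lies in the plane with unit normal n̂ = (p₁ × p₂)/|p₁ × p₂|.
Here n̂_z ≈ +0.582; the vertex latitude is φ_max = arccos|n̂_z| ≈ 54.4°.
Check via Clairaut: cos φ_max = |cos φ₁| · sin C = cos(43.7°)·sin(53.6°) ≈ 0.582, again giving ≈ 54.4°.

≈ 54.4°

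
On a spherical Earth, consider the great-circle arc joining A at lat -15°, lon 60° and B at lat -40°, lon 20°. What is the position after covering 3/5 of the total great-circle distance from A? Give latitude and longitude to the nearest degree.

Write both endpoints as unit vectors p₁, p₂ with components (cos φ cos λ, cos φ sin λ, sin φ).
The central angle between the endpoints is δ = arccos(p₁·p₂) ≈ 0.748 rad (42.8°).
Interpolate at f = 3/5 with slerp weights a = sin((1−f)δ)/sin δ ≈ 0.433, b = sin(fδ)/sin δ ≈ 0.638.
p = a·p₁ + b·p₂ ≈ (0.668, 0.530, -0.522); φ = arcsin(p_z) ≈ -31.48°, λ = atan2(p_y, p_x) ≈ 38.39°.

≈ lat -31°, lon 38°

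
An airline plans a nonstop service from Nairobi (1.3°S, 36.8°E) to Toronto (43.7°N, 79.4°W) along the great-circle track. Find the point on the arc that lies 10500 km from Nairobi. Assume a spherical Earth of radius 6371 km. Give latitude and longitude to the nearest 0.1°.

Write both endpoints as unit vectors p₁, p₂ with components (cos φ cos λ, cos φ sin λ, sin φ).
The central angle between the endpoints is δ = arccos(p₁·p₂) ≈ 1.912 rad (109.6°). The total great-circle distance is δ·R ≈ 1.912 × 6371 ≈ 12182 km, so the target fraction is f = 10500/12182 ≈ 0.862.
Interpolate at f ≈ 0.862 with slerp weights a = sin((1−f)δ)/sin δ ≈ 0.277, b = sin(fδ)/sin δ ≈ 1.058.
p = a·p₁ + b·p₂ ≈ (0.362, -0.586, 0.725); φ = arcsin(p_z) ≈ 46.45°, λ = atan2(p_y, p_x) ≈ -58.26°.

≈ 46.4°N, 58.3°W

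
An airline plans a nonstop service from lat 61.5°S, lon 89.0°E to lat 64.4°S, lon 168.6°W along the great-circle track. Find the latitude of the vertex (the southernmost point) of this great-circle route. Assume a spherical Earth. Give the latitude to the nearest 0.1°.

≈ 72.3°S

The great circle lies in the plane with unit normal n̂ = (p₁ × p₂)/|p₁ × p₂|.
Here n̂_z ≈ +0.304; the vertex latitude is φ_max = arccos|n̂_z| ≈ 72.3°.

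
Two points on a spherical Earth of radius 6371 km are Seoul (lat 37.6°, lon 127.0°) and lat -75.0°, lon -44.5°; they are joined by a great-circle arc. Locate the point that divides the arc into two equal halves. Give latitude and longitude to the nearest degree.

Convert each endpoint to a unit vector on the sphere (x = cos φ cos λ, y = cos φ sin λ, z = sin φ).
The central angle between the endpoints is δ = arccos(p₁·p₂) ≈ 2.485 rad (142.4°).
Interpolate at f = 1/2 with slerp weights a = sin((1−f)δ)/sin δ ≈ 1.551, b = sin(fδ)/sin δ ≈ 1.551.
p = a·p₁ + b·p₂ ≈ (-0.453, 0.700, -0.552); φ = arcsin(p_z) ≈ -33.49°, λ = atan2(p_y, p_x) ≈ 122.92°.

≈ lat -33°, lon 123°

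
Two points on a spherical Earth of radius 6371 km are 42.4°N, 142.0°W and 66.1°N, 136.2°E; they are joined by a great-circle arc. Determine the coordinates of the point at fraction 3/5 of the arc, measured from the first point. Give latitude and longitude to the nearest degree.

≈ 63°N, 177°W

The haversine formula gives a central angle δ ≈ 0.851 rad (48.8°) between the endpoints.
Interpolate at f = 3/5 with slerp weights a = sin((1−f)δ)/sin δ ≈ 0.444, b = sin(fδ)/sin δ ≈ 0.650.
p = a·p₁ + b·p₂ ≈ (-0.448, -0.020, 0.894); φ = arcsin(p_z) ≈ 63.33°, λ = atan2(p_y, p_x) ≈ -177.50°.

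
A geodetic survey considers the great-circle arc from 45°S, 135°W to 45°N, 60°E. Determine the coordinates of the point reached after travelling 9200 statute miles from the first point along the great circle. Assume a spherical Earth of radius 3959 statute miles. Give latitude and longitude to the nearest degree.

≈ 32°N, 104°E

Write both endpoints as unit vectors p₁, p₂ with components (cos φ cos λ, cos φ sin λ, sin φ).
The central angle between the endpoints is δ = arccos(p₁·p₂) ≈ 2.957 rad (169.4°). The total great-circle distance is δ·R ≈ 2.957 × 3959 ≈ 11706 mi, so the target fraction is f = 9200/11706 ≈ 0.786.
Interpolate at f ≈ 0.786 with slerp weights a = sin((1−f)δ)/sin δ ≈ 3.218, b = sin(fδ)/sin δ ≈ 3.970.
p = a·p₁ + b·p₂ ≈ (-0.206, 0.822, 0.531); φ = arcsin(p_z) ≈ 32.10°, λ = atan2(p_y, p_x) ≈ 104.05°.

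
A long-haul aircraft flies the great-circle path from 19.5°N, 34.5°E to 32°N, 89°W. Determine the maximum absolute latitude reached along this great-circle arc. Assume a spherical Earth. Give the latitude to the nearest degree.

The great circle lies in the plane with unit normal n̂ = (p₁ × p₂)/|p₁ × p₂|.
Here n̂_z ≈ -0.691; the vertex latitude is φ_max = arccos|n̂_z| ≈ 46.3°.

≈ 46°N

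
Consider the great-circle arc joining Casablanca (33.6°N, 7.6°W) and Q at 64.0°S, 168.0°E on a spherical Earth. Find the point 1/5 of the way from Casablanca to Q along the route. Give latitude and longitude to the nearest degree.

≈ 4°N, 6°W

Write both endpoints as unit vectors p₁, p₂ with components (cos φ cos λ, cos φ sin λ, sin φ).
The central angle between the endpoints is δ = arccos(p₁·p₂) ≈ 2.609 rad (149.5°).
Interpolate at f = 1/5 with slerp weights a = sin((1−f)δ)/sin δ ≈ 1.712, b = sin(fδ)/sin δ ≈ 0.981.
p = a·p₁ + b·p₂ ≈ (0.993, -0.099, 0.066); φ = arcsin(p_z) ≈ 3.76°, λ = atan2(p_y, p_x) ≈ -5.70°.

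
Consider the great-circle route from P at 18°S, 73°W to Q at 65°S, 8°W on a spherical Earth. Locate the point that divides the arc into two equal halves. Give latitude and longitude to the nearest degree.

Write both endpoints as unit vectors p₁, p₂ with components (cos φ cos λ, cos φ sin λ, sin φ).
The central angle between the endpoints is δ = arccos(p₁·p₂) ≈ 1.104 rad (63.3°).
Interpolate at f = 1/2 with slerp weights a = sin((1−f)δ)/sin δ ≈ 0.587, b = sin(fδ)/sin δ ≈ 0.587.
p = a·p₁ + b·p₂ ≈ (0.409, -0.569, -0.714); φ = arcsin(p_z) ≈ -45.54°, λ = atan2(p_y, p_x) ≈ -54.27°.

≈ 46°S, 54°W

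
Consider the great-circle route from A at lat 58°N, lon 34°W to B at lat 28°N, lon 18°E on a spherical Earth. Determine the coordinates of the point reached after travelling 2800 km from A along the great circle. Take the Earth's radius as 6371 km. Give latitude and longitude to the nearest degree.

The haversine formula gives a central angle δ ≈ 0.815 rad (46.7°) between the endpoints. The total great-circle distance is δ·R ≈ 0.815 × 6371 ≈ 5189 km, so the target fraction is f = 2800/5189 ≈ 0.540.
Interpolate at f ≈ 0.540 with slerp weights a = sin((1−f)δ)/sin δ ≈ 0.504, b = sin(fδ)/sin δ ≈ 0.585.
p = a·p₁ + b·p₂ ≈ (0.712, 0.010, 0.702); φ = arcsin(p_z) ≈ 44.56°, λ = atan2(p_y, p_x) ≈ 0.83°.

≈ lat 45°N, lon 1°E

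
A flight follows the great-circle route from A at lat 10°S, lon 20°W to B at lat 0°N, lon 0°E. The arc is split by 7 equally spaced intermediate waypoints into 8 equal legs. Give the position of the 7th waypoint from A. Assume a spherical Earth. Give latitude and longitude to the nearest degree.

≈ lat 1°S, lon 2°W

The haversine formula gives a central angle δ ≈ 0.389 rad (22.3°) between the endpoints.
Interpolate at f = 7/8 with slerp weights a = sin((1−f)δ)/sin δ ≈ 0.128, b = sin(fδ)/sin δ ≈ 0.880.
p = a·p₁ + b·p₂ ≈ (0.999, -0.043, -0.022); φ = arcsin(p_z) ≈ -1.28°, λ = atan2(p_y, p_x) ≈ -2.47°.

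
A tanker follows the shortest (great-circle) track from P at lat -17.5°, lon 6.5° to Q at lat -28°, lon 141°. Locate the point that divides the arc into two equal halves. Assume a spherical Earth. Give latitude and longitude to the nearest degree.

Write both endpoints as unit vectors p₁, p₂ with components (cos φ cos λ, cos φ sin λ, sin φ).
The central angle between the endpoints is δ = arccos(p₁·p₂) ≈ 2.036 rad (116.7°).
Interpolate at f = 1/2 with slerp weights a = sin((1−f)δ)/sin δ ≈ 0.953, b = sin(fδ)/sin δ ≈ 0.953.
p = a·p₁ + b·p₂ ≈ (0.249, 0.632, -0.734); φ = arcsin(p_z) ≈ -47.20°, λ = atan2(p_y, p_x) ≈ 68.50°.

≈ lat -47°, lon 69°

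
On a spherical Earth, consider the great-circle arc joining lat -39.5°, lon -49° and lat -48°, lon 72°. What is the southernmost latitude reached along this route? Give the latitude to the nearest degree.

≈ -63°

The great circle lies in the plane with unit normal n̂ = (p₁ × p₂)/|p₁ × p₂|.
Here n̂_z ≈ +0.452; the vertex latitude is φ_max = arccos|n̂_z| ≈ 63.1°.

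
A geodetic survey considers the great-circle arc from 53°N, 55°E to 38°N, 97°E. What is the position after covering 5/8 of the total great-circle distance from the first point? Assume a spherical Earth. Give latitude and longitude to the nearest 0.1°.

From cos δ = sin φ₁ sin φ₂ + cos φ₁ cos φ₂ cos Δλ, the central angle is δ ≈ 0.566 rad (32.4°).
Interpolate at f = 5/8 with slerp weights a = sin((1−f)δ)/sin δ ≈ 0.393, b = sin(fδ)/sin δ ≈ 0.646.
p = a·p₁ + b·p₂ ≈ (0.074, 0.699, 0.711); φ = arcsin(p_z) ≈ 45.35°, λ = atan2(p_y, p_x) ≈ 83.99°.

≈ 45.4°N, 84.0°E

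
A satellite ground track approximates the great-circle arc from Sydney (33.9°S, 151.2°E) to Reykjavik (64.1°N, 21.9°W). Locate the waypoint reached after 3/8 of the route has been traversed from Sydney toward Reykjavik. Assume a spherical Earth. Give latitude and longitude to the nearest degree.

Convert each endpoint to a unit vector on the sphere (x = cos φ cos λ, y = cos φ sin λ, z = sin φ).
The central angle between the endpoints is δ = arccos(p₁·p₂) ≈ 2.609 rad (149.5°).
Interpolate at f = 3/8 with slerp weights a = sin((1−f)δ)/sin δ ≈ 1.967, b = sin(fδ)/sin δ ≈ 1.635.
p = a·p₁ + b·p₂ ≈ (-0.768, 0.520, 0.374); φ = arcsin(p_z) ≈ 21.94°, λ = atan2(p_y, p_x) ≈ 145.89°.

≈ 22°N, 146°E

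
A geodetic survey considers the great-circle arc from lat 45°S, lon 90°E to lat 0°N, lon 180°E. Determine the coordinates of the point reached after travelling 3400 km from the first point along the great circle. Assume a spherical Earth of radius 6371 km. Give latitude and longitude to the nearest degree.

≈ lat 38°S, lon 130°E

From cos δ = sin φ₁ sin φ₂ + cos φ₁ cos φ₂ cos Δλ, the central angle is δ ≈ 1.571 rad (90.0°). The total great-circle distance is δ·R ≈ 1.571 × 6371 ≈ 10008 km, so the target fraction is f = 3400/10008 ≈ 0.340.
Interpolate at f ≈ 0.340 with slerp weights a = sin((1−f)δ)/sin δ ≈ 0.861, b = sin(fδ)/sin δ ≈ 0.509.
p = a·p₁ + b·p₂ ≈ (-0.509, 0.609, -0.609); φ = arcsin(p_z) ≈ -37.50°, λ = atan2(p_y, p_x) ≈ 129.88°.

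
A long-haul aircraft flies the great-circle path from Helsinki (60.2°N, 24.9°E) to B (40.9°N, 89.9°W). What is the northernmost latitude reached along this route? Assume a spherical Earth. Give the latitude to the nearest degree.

The great circle lies in the plane with unit normal n̂ = (p₁ × p₂)/|p₁ × p₂|.
Here n̂_z ≈ -0.374; the vertex latitude is φ_max = arccos|n̂_z| ≈ 68.0°.
Check via Clairaut: cos φ_max = |cos φ₁| · sin C = cos(60.2°)·sin(48.8°) ≈ 0.374, again giving ≈ 68.0°.

≈ 68°N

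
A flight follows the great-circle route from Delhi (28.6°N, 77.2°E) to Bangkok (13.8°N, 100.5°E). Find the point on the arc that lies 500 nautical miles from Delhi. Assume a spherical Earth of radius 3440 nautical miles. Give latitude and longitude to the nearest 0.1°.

≈ 24.3°N, 85.1°E

The haversine formula gives a central angle δ ≈ 0.457 rad (26.2°) between the endpoints. The total great-circle distance is δ·R ≈ 0.457 × 3440 ≈ 1573 nmi, so the target fraction is f = 500/1573 ≈ 0.318.
Interpolate at f ≈ 0.318 with slerp weights a = sin((1−f)δ)/sin δ ≈ 0.695, b = sin(fδ)/sin δ ≈ 0.328.
p = a·p₁ + b·p₂ ≈ (0.077, 0.908, 0.411); φ = arcsin(p_z) ≈ 24.27°, λ = atan2(p_y, p_x) ≈ 85.15°.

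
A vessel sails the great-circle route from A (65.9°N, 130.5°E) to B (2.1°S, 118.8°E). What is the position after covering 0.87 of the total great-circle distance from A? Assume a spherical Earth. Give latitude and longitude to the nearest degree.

Write both endpoints as unit vectors p₁, p₂ with components (cos φ cos λ, cos φ sin λ, sin φ).
The central angle between the endpoints is δ = arccos(p₁·p₂) ≈ 1.196 rad (68.5°).
Interpolate at f = 0.87 with slerp weights a = sin((1−f)δ)/sin δ ≈ 0.166, b = sin(fδ)/sin δ ≈ 0.927.
p = a·p₁ + b·p₂ ≈ (-0.490, 0.863, 0.118); φ = arcsin(p_z) ≈ 6.77°, λ = atan2(p_y, p_x) ≈ 119.60°.

≈ (7°N, 120°E)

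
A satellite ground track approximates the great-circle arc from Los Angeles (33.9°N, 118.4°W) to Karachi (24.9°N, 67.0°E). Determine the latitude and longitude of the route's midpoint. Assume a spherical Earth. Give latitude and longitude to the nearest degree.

≈ 83°N, 111°E

Write both endpoints as unit vectors p₁, p₂ with components (cos φ cos λ, cos φ sin λ, sin φ).
The central angle between the endpoints is δ = arccos(p₁·p₂) ≈ 2.111 rad (121.0°).
Interpolate at f = 1/2 with slerp weights a = sin((1−f)δ)/sin δ ≈ 1.015, b = sin(fδ)/sin δ ≈ 1.015.
p = a·p₁ + b·p₂ ≈ (-0.041, 0.106, 0.993); φ = arcsin(p_z) ≈ 83.45°, λ = atan2(p_y, p_x) ≈ 111.06°.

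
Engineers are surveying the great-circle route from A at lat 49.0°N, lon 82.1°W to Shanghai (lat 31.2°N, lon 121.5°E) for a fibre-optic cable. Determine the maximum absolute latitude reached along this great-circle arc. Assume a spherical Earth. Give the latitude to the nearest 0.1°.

The great circle lies in the plane with unit normal n̂ = (p₁ × p₂)/|p₁ × p₂|.
Here n̂_z ≈ -0.226; the vertex latitude is φ_max = arccos|n̂_z| ≈ 76.9°.
Check via Clairaut: cos φ_max = |cos φ₁| · sin C = cos(49.0°)·sin(20.2°) ≈ 0.226, again giving ≈ 76.9°.

≈ 76.9°N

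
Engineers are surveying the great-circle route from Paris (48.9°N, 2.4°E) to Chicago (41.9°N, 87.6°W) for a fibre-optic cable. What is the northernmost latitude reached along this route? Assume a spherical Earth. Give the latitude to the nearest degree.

≈ 56°N

The great circle lies in the plane with unit normal n̂ = (p₁ × p₂)/|p₁ × p₂|.
Here n̂_z ≈ -0.566; the vertex latitude is φ_max = arccos|n̂_z| ≈ 55.5°.
Check via Clairaut: cos φ_max = |cos φ₁| · sin C = cos(48.9°)·sin(59.5°) ≈ 0.566, again giving ≈ 55.5°.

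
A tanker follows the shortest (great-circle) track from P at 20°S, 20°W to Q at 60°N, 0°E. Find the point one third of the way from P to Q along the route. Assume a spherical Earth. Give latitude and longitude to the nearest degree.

Convert each endpoint to a unit vector on the sphere (x = cos φ cos λ, y = cos φ sin λ, z = sin φ).
The central angle between the endpoints is δ = arccos(p₁·p₂) ≈ 1.425 rad (81.6°).
Interpolate at f = 1/3 with slerp weights a = sin((1−f)δ)/sin δ ≈ 0.822, b = sin(fδ)/sin δ ≈ 0.462.
p = a·p₁ + b·p₂ ≈ (0.957, -0.264, 0.119); φ = arcsin(p_z) ≈ 6.84°, λ = atan2(p_y, p_x) ≈ -15.43°.

≈ 7°N, 15°W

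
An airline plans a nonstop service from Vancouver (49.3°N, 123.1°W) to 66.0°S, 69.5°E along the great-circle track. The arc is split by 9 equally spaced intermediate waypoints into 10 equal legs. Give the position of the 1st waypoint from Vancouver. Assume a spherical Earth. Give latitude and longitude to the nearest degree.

≈ 34°N, 129°W

From cos δ = sin φ₁ sin φ₂ + cos φ₁ cos φ₂ cos Δλ, the central angle is δ ≈ 2.829 rad (162.1°).
Interpolate at f = 1/10 with slerp weights a = sin((1−f)δ)/sin δ ≈ 1.823, b = sin(fδ)/sin δ ≈ 0.907.
p = a·p₁ + b·p₂ ≈ (-0.520, -0.650, 0.554); φ = arcsin(p_z) ≈ 33.62°, λ = atan2(p_y, p_x) ≈ -128.64°.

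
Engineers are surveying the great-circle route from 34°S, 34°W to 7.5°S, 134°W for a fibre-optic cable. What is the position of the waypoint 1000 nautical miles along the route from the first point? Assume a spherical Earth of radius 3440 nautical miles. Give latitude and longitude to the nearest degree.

≈ 36°S, 54°W

The haversine formula gives a central angle δ ≈ 1.641 rad (94.0°) between the endpoints. The total great-circle distance is δ·R ≈ 1.641 × 3440 ≈ 5644 nmi, so the target fraction is f = 1000/5644 ≈ 0.177.
Interpolate at f ≈ 0.177 with slerp weights a = sin((1−f)δ)/sin δ ≈ 0.978, b = sin(fδ)/sin δ ≈ 0.287.
p = a·p₁ + b·p₂ ≈ (0.474, -0.658, -0.584); φ = arcsin(p_z) ≈ -35.76°, λ = atan2(p_y, p_x) ≈ -54.23°.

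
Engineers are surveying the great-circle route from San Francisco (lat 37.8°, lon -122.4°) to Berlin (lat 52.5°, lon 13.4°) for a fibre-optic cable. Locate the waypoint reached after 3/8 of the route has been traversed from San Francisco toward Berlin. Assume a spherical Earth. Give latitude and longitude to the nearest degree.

≈ lat 63°, lon -94°

Write both endpoints as unit vectors p₁, p₂ with components (cos φ cos λ, cos φ sin λ, sin φ).
The central angle between the endpoints is δ = arccos(p₁·p₂) ≈ 1.429 rad (81.9°).
Interpolate at f = 3/8 with slerp weights a = sin((1−f)δ)/sin δ ≈ 0.787, b = sin(fδ)/sin δ ≈ 0.516.
p = a·p₁ + b·p₂ ≈ (-0.028, -0.452, 0.891); φ = arcsin(p_z) ≈ 63.06°, λ = atan2(p_y, p_x) ≈ -93.51°.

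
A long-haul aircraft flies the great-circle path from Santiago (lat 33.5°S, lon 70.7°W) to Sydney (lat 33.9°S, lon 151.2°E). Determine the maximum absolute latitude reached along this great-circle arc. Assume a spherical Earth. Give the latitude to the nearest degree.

≈ 62°S

The great circle lies in the plane with unit normal n̂ = (p₁ × p₂)/|p₁ × p₂|.
Here n̂_z ≈ -0.472; the vertex latitude is φ_max = arccos|n̂_z| ≈ 61.8°.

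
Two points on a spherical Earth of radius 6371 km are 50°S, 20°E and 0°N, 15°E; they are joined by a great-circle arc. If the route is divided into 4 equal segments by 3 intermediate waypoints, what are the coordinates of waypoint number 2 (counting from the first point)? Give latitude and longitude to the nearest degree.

≈ 25°S, 17°E

Write both endpoints as unit vectors p₁, p₂ with components (cos φ cos λ, cos φ sin λ, sin φ).
The central angle between the endpoints is δ = arccos(p₁·p₂) ≈ 0.876 rad (50.2°).
Interpolate at f = 2/4 with slerp weights a = sin((1−f)δ)/sin δ ≈ 0.552, b = sin(fδ)/sin δ ≈ 0.552.
p = a·p₁ + b·p₂ ≈ (0.867, 0.264, -0.423); φ = arcsin(p_z) ≈ -25.02°, λ = atan2(p_y, p_x) ≈ 16.96°.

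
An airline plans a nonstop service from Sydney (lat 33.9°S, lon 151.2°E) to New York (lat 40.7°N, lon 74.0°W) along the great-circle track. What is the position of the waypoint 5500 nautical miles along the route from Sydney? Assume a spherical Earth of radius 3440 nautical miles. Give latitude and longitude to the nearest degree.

≈ lat 21°N, lon 132°W

Write both endpoints as unit vectors p₁, p₂ with components (cos φ cos λ, cos φ sin λ, sin φ).
The central angle between the endpoints is δ = arccos(p₁·p₂) ≈ 2.510 rad (143.8°). The total great-circle distance is δ·R ≈ 2.510 × 3440 ≈ 8634 nmi, so the target fraction is f = 5500/8634 ≈ 0.637.
Interpolate at f ≈ 0.637 with slerp weights a = sin((1−f)δ)/sin δ ≈ 1.338, b = sin(fδ)/sin δ ≈ 1.693.
p = a·p₁ + b·p₂ ≈ (-0.620, -0.699, 0.358); φ = arcsin(p_z) ≈ 20.95°, λ = atan2(p_y, p_x) ≈ -131.57°.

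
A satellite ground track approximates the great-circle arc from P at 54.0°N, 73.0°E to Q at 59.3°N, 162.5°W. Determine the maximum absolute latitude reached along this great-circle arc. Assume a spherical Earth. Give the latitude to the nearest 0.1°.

The great circle lies in the plane with unit normal n̂ = (p₁ × p₂)/|p₁ × p₂|.
Here n̂_z ≈ +0.291; the vertex latitude is φ_max = arccos|n̂_z| ≈ 73.1°.
Check via Clairaut: cos φ_max = |cos φ₁| · sin C = cos(54.0°)·sin(29.6°) ≈ 0.291, again giving ≈ 73.1°.

≈ 73.1°N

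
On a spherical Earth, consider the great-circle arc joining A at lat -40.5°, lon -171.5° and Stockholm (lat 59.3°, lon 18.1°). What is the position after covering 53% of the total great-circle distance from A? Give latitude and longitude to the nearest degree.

≈ lat 43°, lon 169°

Write both endpoints as unit vectors p₁, p₂ with components (cos φ cos λ, cos φ sin λ, sin φ).
The central angle between the endpoints is δ = arccos(p₁·p₂) ≈ 2.797 rad (160.3°).
Interpolate at f = 0.53 with slerp weights a = sin((1−f)δ)/sin δ ≈ 2.864, b = sin(fδ)/sin δ ≈ 2.949.
p = a·p₁ + b·p₂ ≈ (-0.723, 0.146, 0.676); φ = arcsin(p_z) ≈ 42.51°, λ = atan2(p_y, p_x) ≈ 168.59°.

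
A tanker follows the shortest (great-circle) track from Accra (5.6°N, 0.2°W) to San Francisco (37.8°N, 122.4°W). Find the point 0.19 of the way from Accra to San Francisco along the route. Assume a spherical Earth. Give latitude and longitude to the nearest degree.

≈ (20°N, 16°W)

From cos δ = sin φ₁ sin φ₂ + cos φ₁ cos φ₂ cos Δλ, the central angle is δ ≈ 1.938 rad (111.1°).
Interpolate at f = 0.19 with slerp weights a = sin((1−f)δ)/sin δ ≈ 1.072, b = sin(fδ)/sin δ ≈ 0.386.
p = a·p₁ + b·p₂ ≈ (0.903, -0.261, 0.341); φ = arcsin(p_z) ≈ 19.94°, λ = atan2(p_y, p_x) ≈ -16.12°.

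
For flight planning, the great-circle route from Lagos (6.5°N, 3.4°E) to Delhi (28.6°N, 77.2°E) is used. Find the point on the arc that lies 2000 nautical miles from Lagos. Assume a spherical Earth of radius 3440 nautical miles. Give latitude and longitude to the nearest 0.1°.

Write both endpoints as unit vectors p₁, p₂ with components (cos φ cos λ, cos φ sin λ, sin φ).
The central angle between the endpoints is δ = arccos(p₁·p₂) ≈ 1.269 rad (72.7°). The total great-circle distance is δ·R ≈ 1.269 × 3440 ≈ 4364 nmi, so the target fraction is f = 2000/4364 ≈ 0.458.
Interpolate at f ≈ 0.458 with slerp weights a = sin((1−f)δ)/sin δ ≈ 0.665, b = sin(fδ)/sin δ ≈ 0.575.
p = a·p₁ + b·p₂ ≈ (0.771, 0.532, 0.351); φ = arcsin(p_z) ≈ 20.52°, λ = atan2(p_y, p_x) ≈ 34.59°.

≈ 20.5°N, 34.6°E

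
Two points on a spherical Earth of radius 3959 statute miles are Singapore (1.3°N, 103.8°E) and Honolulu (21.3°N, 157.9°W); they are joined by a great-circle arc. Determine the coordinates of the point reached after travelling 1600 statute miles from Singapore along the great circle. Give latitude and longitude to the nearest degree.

The haversine formula gives a central angle δ ≈ 1.697 rad (97.3°) between the endpoints. The total great-circle distance is δ·R ≈ 1.697 × 3959 ≈ 6720 mi, so the target fraction is f = 1600/6720 ≈ 0.238.
Interpolate at f ≈ 0.238 with slerp weights a = sin((1−f)δ)/sin δ ≈ 0.969, b = sin(fδ)/sin δ ≈ 0.396.
p = a·p₁ + b·p₂ ≈ (-0.573, 0.802, 0.166); φ = arcsin(p_z) ≈ 9.55°, λ = atan2(p_y, p_x) ≈ 125.55°.

≈ 10°N, 126°E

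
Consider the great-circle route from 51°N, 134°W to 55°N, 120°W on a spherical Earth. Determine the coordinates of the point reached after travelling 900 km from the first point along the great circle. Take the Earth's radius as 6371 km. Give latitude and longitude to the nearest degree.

≈ 55°N, 122°W

Write both endpoints as unit vectors p₁, p₂ with components (cos φ cos λ, cos φ sin λ, sin φ).
The central angle between the endpoints is δ = arccos(p₁·p₂) ≈ 0.162 rad (9.3°). The total great-circle distance is δ·R ≈ 0.162 × 6371 ≈ 1035 km, so the target fraction is f = 900/1035 ≈ 0.870.
Interpolate at f ≈ 0.870 with slerp weights a = sin((1−f)δ)/sin δ ≈ 0.131, b = sin(fδ)/sin δ ≈ 0.871.
p = a·p₁ + b·p₂ ≈ (-0.307, -0.492, 0.815); φ = arcsin(p_z) ≈ 54.58°, λ = atan2(p_y, p_x) ≈ -121.97°.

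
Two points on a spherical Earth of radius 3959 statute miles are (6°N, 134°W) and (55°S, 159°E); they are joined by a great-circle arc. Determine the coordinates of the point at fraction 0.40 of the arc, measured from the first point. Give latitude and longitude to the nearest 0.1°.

Convert each endpoint to a unit vector on the sphere (x = cos φ cos λ, y = cos φ sin λ, z = sin φ).
The central angle between the endpoints is δ = arccos(p₁·p₂) ≈ 1.433 rad (82.1°).
Interpolate at f = 0.40 with slerp weights a = sin((1−f)δ)/sin δ ≈ 0.765, b = sin(fδ)/sin δ ≈ 0.548.
p = a·p₁ + b·p₂ ≈ (-0.822, -0.435, -0.369); φ = arcsin(p_z) ≈ -21.63°, λ = atan2(p_y, p_x) ≈ -152.12°.

≈ (21.6°S, 152.1°W)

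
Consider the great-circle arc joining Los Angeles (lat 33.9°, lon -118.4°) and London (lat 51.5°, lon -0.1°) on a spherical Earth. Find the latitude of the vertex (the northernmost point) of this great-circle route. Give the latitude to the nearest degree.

≈ 62°

The great circle lies in the plane with unit normal n̂ = (p₁ × p₂)/|p₁ × p₂|.
Here n̂_z ≈ +0.464; the vertex latitude is φ_max = arccos|n̂_z| ≈ 62.4°.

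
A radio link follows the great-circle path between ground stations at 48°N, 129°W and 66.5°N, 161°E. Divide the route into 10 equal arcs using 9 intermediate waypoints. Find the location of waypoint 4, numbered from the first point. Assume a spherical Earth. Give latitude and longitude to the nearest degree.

≈ 60°N, 147°W

Convert each endpoint to a unit vector on the sphere (x = cos φ cos λ, y = cos φ sin λ, z = sin φ).
The central angle between the endpoints is δ = arccos(p₁·p₂) ≈ 0.688 rad (39.4°).
Interpolate at f = 4/10 with slerp weights a = sin((1−f)δ)/sin δ ≈ 0.632, b = sin(fδ)/sin δ ≈ 0.428.
p = a·p₁ + b·p₂ ≈ (-0.427, -0.273, 0.862); φ = arcsin(p_z) ≈ 59.53°, λ = atan2(p_y, p_x) ≈ -147.43°.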